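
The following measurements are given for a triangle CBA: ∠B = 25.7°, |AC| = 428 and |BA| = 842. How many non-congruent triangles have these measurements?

|BA|·sin B = 842·sin(25.7°) ≈ 365.1.
Since |BA| sin B < |AC| < |BA| (365.1 < 428 < 842), two triangles exist.

2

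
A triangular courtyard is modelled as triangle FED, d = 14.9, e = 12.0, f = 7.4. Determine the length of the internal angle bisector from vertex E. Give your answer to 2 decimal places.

t_E ≈ 8.85

By the law of cosines, cos E = (d² + f² − e²) / (2·d·f) ≈ 0.60208, so ∠E ≈ 52.98°.
The bisector from E has length 2·d·f·cos(∠E/2)/(d+f) ≈ 8.8505.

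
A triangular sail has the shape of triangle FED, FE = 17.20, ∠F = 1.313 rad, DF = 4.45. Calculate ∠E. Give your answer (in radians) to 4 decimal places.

∠E ≈ 0.2617 rad

By the law of cosines, ED² = DF² + FE² − 2·DF·FE·cos F = 276.61, so ED ≈ 16.632.
Law of cosines again: cos E = (FE² + ED² − DF²)/(2·FE·ED) ≈ 0.96595, so ∠E ≈ 0.262 rad.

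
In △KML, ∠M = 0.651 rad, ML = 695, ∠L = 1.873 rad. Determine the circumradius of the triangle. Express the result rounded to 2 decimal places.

The third angle is ∠K = π − ∠M − ∠L = 0.618 rad.
Law of sines: LK = ML·sin M/sin K ≈ 727.29.
Law of sines: KM = ML·sin L/sin K ≈ 1145.8.
Circumradius = ML/(2 sin K) ≈ 600.1.

R ≈ 600.10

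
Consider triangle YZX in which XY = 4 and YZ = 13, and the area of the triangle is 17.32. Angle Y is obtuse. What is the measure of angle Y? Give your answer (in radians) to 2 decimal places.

From area = ½·XY·YZ·sin Y, we get sin Y = 2·area/(XY·YZ) ≈ 0.66615.
Taking the obtuse solution, ∠Y ≈ 2.413 rad.

∠Y ≈ 2.41 rad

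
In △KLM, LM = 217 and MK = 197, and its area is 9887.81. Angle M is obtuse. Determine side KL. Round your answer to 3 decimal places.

From area = ½·LM·MK·sin M, we get sin M = 2·area/(LM·MK) ≈ 0.46260.
Taking the obtuse solution, ∠M ≈ 152.45°.
Law of cosines then gives KL ≈ 402.12.

402.117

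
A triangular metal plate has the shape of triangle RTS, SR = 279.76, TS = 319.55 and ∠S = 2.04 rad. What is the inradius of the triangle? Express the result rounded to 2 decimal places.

By the law of cosines, RT² = TS² + SR² − 2·TS·SR·cos S = 2.6122e+05, so RT ≈ 511.1.
Area = ½·TS·SR·sin S ≈ 39868.
Semiperimeter s = (319.55+279.76+511.1)/2 = 555.21.
Inradius = area/s = 39868/555.21 ≈ 71.808.

71.81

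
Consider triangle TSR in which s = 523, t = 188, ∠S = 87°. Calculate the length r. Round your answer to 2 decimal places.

497.98

Law of sines: sin T = t·sin S/s ≈ 0.35897.
Since s ≥ t, only the acute value applies: ∠T ≈ 21.04°.
Then ∠R = 180° − ∠S − ∠T ≈ 71.96°.
Law of sines gives r = s·sin R/sin S ≈ 497.98.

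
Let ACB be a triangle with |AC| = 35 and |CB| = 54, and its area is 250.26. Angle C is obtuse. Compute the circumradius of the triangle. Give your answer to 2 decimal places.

166.60

From area = ½·|AC|·|CB|·sin C, we get sin C = 2·area/(|AC|·|CB|) ≈ 0.26483.
Taking the obtuse solution, ∠C ≈ 164.64°.
Law of cosines then gives |BA| ≈ 88.239.
Circumradius = |BA|/(2 sin C) ≈ 166.6.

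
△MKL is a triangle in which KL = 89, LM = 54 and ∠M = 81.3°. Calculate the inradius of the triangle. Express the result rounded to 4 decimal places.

19.0545

Law of sines: sin K = LM·sin M/KL ≈ 0.59976.
Since KL ≥ LM, only the acute value applies: ∠K ≈ 36.85°.
Then ∠L = 180° − ∠M − ∠K ≈ 61.85°.
Law of sines gives MK = KL·sin L/sin M ≈ 79.384.
Area = ½·KL·LM·sin L ≈ 2118.7.
Semiperimeter s = (89+54+79.384)/2 = 111.19.
Inradius = area/s = 2118.7/111.19 ≈ 19.054.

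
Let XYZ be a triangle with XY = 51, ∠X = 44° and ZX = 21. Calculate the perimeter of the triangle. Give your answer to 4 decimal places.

110.7450

By the law of cosines, YZ² = ZX² + XY² − 2·ZX·XY·cos X = 1501.2, so YZ ≈ 38.745.
Semiperimeter s = (38.745+21+51)/2 = 55.372.
Perimeter = 38.745 + 21 + 51 = 110.74.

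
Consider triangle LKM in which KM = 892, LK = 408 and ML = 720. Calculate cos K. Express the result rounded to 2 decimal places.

0.61

By the law of cosines, cos K = (LK² + KM² − ML²) / (2·LK·KM) ≈ 0.60962, so ∠K ≈ 52.44°.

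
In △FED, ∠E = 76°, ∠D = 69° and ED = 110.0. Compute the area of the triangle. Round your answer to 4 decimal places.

The third angle is ∠F = 180° − ∠E − ∠D = 35.00°.
Law of sines: DF = ED·sin E/sin F ≈ 186.08.
Law of sines: FE = ED·sin D/sin F ≈ 179.04.
Area = ½·ED·DF·sin D ≈ 9554.8.

9554.7632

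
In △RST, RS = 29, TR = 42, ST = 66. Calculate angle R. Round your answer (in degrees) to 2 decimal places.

By the law of cosines, cos R = (TR² + RS² − ST²) / (2·TR·RS) ≈ -0.71880, so ∠R ≈ 135.96°.

∠R ≈ 135.96°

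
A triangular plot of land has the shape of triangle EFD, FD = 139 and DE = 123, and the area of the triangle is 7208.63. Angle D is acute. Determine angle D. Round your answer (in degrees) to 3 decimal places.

∠D ≈ 57.486°

From area = ½·FD·DE·sin D, we get sin D = 2·area/(FD·DE) ≈ 0.84326.
Taking the acute solution, ∠D ≈ 57.49°.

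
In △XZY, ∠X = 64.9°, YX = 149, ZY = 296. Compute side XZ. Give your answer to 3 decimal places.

Law of sines: sin Z = YX·sin X/ZY ≈ 0.45584.
Since ZY ≥ YX, only the acute value applies: ∠Z ≈ 27.12°.
Then ∠Y = 180° − ∠X − ∠Z ≈ 87.98°.
Law of sines gives XZ = ZY·sin Y/sin X ≈ 326.66.

326.663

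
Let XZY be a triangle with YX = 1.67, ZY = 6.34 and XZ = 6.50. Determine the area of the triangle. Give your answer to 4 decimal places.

Semiperimeter s = (6.34 + 1.67 + 6.5)/2 = 7.255.
Heron's formula: area = √(7.255·0.915·5.585·0.755) ≈ 5.2907.

area ≈ 5.2907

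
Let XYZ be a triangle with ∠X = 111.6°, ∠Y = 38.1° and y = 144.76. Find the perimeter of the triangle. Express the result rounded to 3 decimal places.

perimeter ≈ 481.256

The third angle is ∠Z = 180° − ∠X − ∠Y = 30.30°.
Law of sines: x = y·sin X/sin Y ≈ 218.13.
Law of sines: z = y·sin Z/sin Y ≈ 118.36.
Semiperimeter s = (218.13+144.76+118.36)/2 = 240.63.
Perimeter = 218.13 + 144.76 + 118.36 = 481.26.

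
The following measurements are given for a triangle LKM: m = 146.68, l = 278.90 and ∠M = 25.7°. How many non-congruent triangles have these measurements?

l·sin M = 278.90·sin(25.7°) ≈ 120.9.
Since l sin M < m < l (120.9 < 146.68 < 278.90), two triangles exist.

2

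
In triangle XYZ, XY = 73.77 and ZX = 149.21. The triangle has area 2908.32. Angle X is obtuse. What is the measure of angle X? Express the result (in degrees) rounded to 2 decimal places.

From area = ½·ZX·XY·sin X, we get sin X = 2·area/(ZX·XY) ≈ 0.52844.
Taking the obtuse solution, ∠X ≈ 148.10°.

148.10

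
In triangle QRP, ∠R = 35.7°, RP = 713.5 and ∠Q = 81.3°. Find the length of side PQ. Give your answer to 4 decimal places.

421.2031

The third angle is ∠P = 180° − ∠Q − ∠R = 63.00°.
Law of sines: PQ = RP·sin R/sin Q ≈ 421.2.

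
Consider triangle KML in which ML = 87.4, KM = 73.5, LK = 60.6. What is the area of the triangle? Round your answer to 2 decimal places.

Semiperimeter s = (87.4 + 60.6 + 73.5)/2 = 110.75.
Heron's formula: area = √(110.75·23.35·50.15·37.25) ≈ 2197.9.

2197.93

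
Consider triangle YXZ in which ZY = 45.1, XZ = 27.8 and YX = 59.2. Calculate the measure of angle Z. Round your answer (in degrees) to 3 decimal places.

By the law of cosines, cos Z = (XZ² + ZY² − YX²) / (2·XZ·ZY) ≈ -0.27827, so ∠Z ≈ 106.16°.

106.157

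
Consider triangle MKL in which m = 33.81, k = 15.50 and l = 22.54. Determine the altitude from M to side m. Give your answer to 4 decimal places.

Semiperimeter s = (33.81 + 15.5 + 22.54)/2 = 35.925.
Heron's formula: area = √(35.925·2.115·20.425·13.385) ≈ 144.13.
The altitude from M has length 2·area/m ≈ 8.5257.

h_M ≈ 8.5257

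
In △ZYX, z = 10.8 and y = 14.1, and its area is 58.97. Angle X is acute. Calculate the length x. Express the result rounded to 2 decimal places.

From area = ½·z·y·sin X, we get sin X = 2·area/(z·y) ≈ 0.77449.
Taking the acute solution, ∠X ≈ 50.76°.
Law of cosines then gives x ≈ 11.081.

11.08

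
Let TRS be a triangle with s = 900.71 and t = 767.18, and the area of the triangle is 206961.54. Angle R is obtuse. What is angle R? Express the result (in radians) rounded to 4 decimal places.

From area = ½·s·t·sin R, we get sin R = 2·area/(s·t) ≈ 0.59901.
Taking the obtuse solution, ∠R ≈ 2.499 rad.

2.4993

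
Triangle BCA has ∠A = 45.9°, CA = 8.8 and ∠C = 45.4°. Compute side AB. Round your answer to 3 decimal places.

6.267

The third angle is ∠B = 180° − ∠C − ∠A = 88.70°.
Law of sines: AB = CA·sin C/sin B ≈ 6.2674.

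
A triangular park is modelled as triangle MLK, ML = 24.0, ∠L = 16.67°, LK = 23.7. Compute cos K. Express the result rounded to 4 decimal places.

By the law of cosines, KM² = ML² + LK² − 2·ML·LK·cos L = 47.9, so KM ≈ 6.921.
Law of cosines again: cos K = (LK² + KM² − ML²)/(2·LK·KM) ≈ 0.10239, so ∠K ≈ 84.12°.

cos K ≈ 0.1024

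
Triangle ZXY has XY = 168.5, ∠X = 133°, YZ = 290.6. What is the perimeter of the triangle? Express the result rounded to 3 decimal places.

Law of sines: sin Z = XY·sin X/YZ ≈ 0.42406.
Since YZ ≥ XY, only the acute value applies: ∠Z ≈ 25.09°.
Then ∠Y = 180° − ∠X − ∠Z ≈ 21.91°.
Law of sines gives ZX = YZ·sin Y/sin X ≈ 148.26.
Semiperimeter s = (168.5+290.6+148.26)/2 = 303.68.
Perimeter = 168.5 + 290.6 + 148.26 = 607.36.

perimeter ≈ 607.360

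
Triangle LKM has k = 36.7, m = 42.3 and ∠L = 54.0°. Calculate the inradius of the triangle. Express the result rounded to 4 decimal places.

By the law of cosines, l² = k² + m² − 2·k·m·cos L = 1311.2, so l ≈ 36.211.
Area = ½·k·m·sin L ≈ 627.96.
Semiperimeter s = (36.211+36.7+42.3)/2 = 57.605.
Inradius = area/s = 627.96/57.605 ≈ 10.901.

r ≈ 10.9011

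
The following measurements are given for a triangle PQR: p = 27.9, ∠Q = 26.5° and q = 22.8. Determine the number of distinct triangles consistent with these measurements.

p·sin Q = 27.9·sin(26.5°) ≈ 12.45.
Since p sin Q < q < p (12.45 < 22.8 < 27.9), two triangles exist.

2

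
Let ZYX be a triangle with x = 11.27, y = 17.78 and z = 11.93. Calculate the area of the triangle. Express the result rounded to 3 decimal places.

Semiperimeter s = (11.93 + 17.78 + 11.27)/2 = 20.49.
Heron's formula: area = √(20.49·8.56·2.71·9.22) ≈ 66.2.

area ≈ 66.200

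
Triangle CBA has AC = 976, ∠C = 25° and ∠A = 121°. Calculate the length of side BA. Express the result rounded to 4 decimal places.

737.6264

The third angle is ∠B = 180° − ∠A − ∠C = 34.00°.
Law of sines: BA = AC·sin C/sin B ≈ 737.63.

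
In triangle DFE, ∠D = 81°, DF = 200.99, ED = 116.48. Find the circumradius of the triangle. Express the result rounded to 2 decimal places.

109.33

By the law of cosines, FE² = ED² + DF² − 2·ED·DF·cos D = 46640, so FE ≈ 215.96.
Area = ½·ED·DF·sin D ≈ 11562.
Circumradius = FE/(2 sin D) ≈ 109.33.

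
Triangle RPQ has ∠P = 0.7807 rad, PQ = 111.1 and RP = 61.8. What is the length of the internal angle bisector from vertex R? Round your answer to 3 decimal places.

By the law of cosines, QR² = RP² + PQ² − 2·RP·PQ·cos P = 6407, so QR ≈ 80.044.
Law of cosines again: cos R = (QR² + RP² − PQ²)/(2·QR·RP) ≈ -0.21398, so ∠R ≈ 1.7864 rad.
The bisector from R has length 2·QR·RP·cos(∠R/2)/(QR+RP) ≈ 43.726.

t_R ≈ 43.726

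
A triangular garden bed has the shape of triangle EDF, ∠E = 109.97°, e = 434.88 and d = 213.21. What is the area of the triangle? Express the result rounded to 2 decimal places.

area ≈ 31375.26

Law of sines: sin D = d·sin E/e ≈ 0.46079.
Since e ≥ d, only the acute value applies: ∠D ≈ 27.44°.
Then ∠F = 180° − ∠E − ∠D ≈ 42.59°.
Law of sines gives f = e·sin F/sin E ≈ 313.14.
Area = ½·e·d·sin F ≈ 31375.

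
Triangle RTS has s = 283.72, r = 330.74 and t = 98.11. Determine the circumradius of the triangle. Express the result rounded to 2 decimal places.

176.26

By the law of cosines, cos R = (t² + s² − r²) / (2·t·s) ≈ -0.34607, so ∠R ≈ 110.25°.
Circumradius = r/(2 sin R) ≈ 176.26.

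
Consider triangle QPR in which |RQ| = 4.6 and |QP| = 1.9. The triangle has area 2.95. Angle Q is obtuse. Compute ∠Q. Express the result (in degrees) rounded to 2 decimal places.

∠Q ≈ 137.54°

From area = ½·|RQ|·|QP|·sin Q, we get sin Q = 2·area/(|RQ|·|QP|) ≈ 0.67506.
Taking the obtuse solution, ∠Q ≈ 137.54°.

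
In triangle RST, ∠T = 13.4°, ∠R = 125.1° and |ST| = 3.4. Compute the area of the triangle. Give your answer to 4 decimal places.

The third angle is ∠S = 180° − ∠T − ∠R = 41.50°.
Law of sines: |TR| = |ST|·sin S/sin R ≈ 2.7537.
Law of sines: |RS| = |ST|·sin T/sin R ≈ 0.96308.
Area = ½·|ST|·|TR|·sin T ≈ 1.0849.

area ≈ 1.0849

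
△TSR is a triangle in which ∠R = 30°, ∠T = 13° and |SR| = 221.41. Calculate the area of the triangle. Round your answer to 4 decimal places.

The third angle is ∠S = 180° − ∠R − ∠T = 137.00°.
Law of sines: |RT| = |SR|·sin S/sin T ≈ 671.26.
Law of sines: |TS| = |SR|·sin R/sin T ≈ 492.13.
Area = ½·|SR|·|RT|·sin R ≈ 37156.

area ≈ 37156.0698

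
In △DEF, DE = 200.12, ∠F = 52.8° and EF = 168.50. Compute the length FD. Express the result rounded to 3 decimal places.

250.314

Law of sines: sin D = EF·sin F/DE ≈ 0.67067.
Since DE ≥ EF, only the acute value applies: ∠D ≈ 42.12°.
Then ∠E = 180° − ∠F − ∠D ≈ 85.08°.
Law of sines gives FD = DE·sin E/sin F ≈ 250.31.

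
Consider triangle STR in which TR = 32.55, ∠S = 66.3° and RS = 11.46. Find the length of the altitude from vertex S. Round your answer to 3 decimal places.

h_S ≈ 11.418

Law of sines: sin T = RS·sin S/TR ≈ 0.32238.
Since TR ≥ RS, only the acute value applies: ∠T ≈ 18.81°.
Then ∠R = 180° − ∠S − ∠T ≈ 94.89°.
Law of sines gives ST = TR·sin R/sin S ≈ 35.418.
Area = ½·TR·RS·sin R ≈ 185.83.
The altitude from S has length 2·area/TR ≈ 11.418.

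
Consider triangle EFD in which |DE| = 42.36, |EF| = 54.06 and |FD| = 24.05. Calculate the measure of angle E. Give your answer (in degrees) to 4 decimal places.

∠E ≈ 25.3647°

By the law of cosines, cos E = (|DE|² + |EF|² − |FD|²) / (2·|DE|·|EF|) ≈ 0.90360, so ∠E ≈ 25.36°.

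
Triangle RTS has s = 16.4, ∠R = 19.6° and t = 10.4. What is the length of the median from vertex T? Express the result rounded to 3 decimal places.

11.633

By the law of cosines, r² = t² + s² − 2·t·s·cos R = 55.765, so r ≈ 7.4676.
Median from T: ½√(2·s² + 2·r² − t²) ≈ 11.633.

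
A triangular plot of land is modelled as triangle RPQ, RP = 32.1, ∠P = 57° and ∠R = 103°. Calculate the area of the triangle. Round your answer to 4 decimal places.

area ≈ 1230.9594

The third angle is ∠Q = 180° − ∠R − ∠P = 20.00°.
Law of sines: PQ = RP·sin R/sin Q ≈ 91.449.
Law of sines: QR = RP·sin P/sin Q ≈ 78.713.
Area = ½·RP·PQ·sin P ≈ 1231.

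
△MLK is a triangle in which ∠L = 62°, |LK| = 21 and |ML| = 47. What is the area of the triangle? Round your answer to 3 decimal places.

435.735

Area = ½·|ML|·|LK|·sin L ≈ 435.73.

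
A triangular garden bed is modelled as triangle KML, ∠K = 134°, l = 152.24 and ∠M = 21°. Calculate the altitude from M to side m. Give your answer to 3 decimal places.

109.512

The third angle is ∠L = 180° − ∠K − ∠M = 25.00°.
Law of sines: k = l·sin K/sin L ≈ 259.13.
Law of sines: m = l·sin M/sin L ≈ 129.1.
Area = ½·l·k·sin M ≈ 7068.7.
The altitude from M has length 2·area/m ≈ 109.51.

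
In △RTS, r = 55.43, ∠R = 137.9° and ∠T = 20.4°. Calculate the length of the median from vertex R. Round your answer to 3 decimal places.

The third angle is ∠S = 180° − ∠R − ∠T = 21.70°.
Law of sines: t = r·sin T/sin R ≈ 28.819.
Law of sines: s = r·sin S/sin R ≈ 30.57.
Median from R: ½√(2·t² + 2·s² − r²) ≈ 10.697.

10.697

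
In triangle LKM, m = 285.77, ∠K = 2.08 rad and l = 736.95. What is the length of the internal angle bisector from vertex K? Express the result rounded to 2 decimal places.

208.48

By the law of cosines, k² = m² + l² − 2·m·l·cos K = 8.3009e+05, so k ≈ 911.09.
The bisector from K has length 2·m·l·cos(∠K/2)/(m+l) ≈ 208.48.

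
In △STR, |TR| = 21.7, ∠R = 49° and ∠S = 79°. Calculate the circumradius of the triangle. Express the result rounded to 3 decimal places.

11.053

The third angle is ∠T = 180° − ∠R − ∠S = 52.00°.
Law of sines: |RS| = |TR|·sin T/sin S ≈ 17.42.
Law of sines: |ST| = |TR|·sin R/sin S ≈ 16.684.
Circumradius = |TR|/(2 sin S) ≈ 11.053.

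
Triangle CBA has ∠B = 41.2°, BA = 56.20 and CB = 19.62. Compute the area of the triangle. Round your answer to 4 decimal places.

Area = ½·CB·BA·sin B ≈ 363.15.

area ≈ 363.1500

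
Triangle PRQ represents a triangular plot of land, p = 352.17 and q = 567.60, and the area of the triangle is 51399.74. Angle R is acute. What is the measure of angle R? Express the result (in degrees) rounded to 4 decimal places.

From area = ½·q·p·sin R, we get sin R = 2·area/(q·p) ≈ 0.51428.
Taking the acute solution, ∠R ≈ 30.95°.

30.9491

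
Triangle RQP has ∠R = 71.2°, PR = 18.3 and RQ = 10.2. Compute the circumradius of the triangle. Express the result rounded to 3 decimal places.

9.428

By the law of cosines, QP² = PR² + RQ² − 2·PR·RQ·cos R = 318.62, so QP ≈ 17.85.
Area = ½·PR·RQ·sin R ≈ 88.351.
Circumradius = QP/(2 sin R) ≈ 9.428.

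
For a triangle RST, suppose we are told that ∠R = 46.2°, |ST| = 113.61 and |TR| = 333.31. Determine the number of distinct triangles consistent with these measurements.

0

|TR|·sin R = 333.31·sin(46.2°) ≈ 240.6.
Since |ST| = 113.61 < 240.6 = |TR| sin R, no triangle exists.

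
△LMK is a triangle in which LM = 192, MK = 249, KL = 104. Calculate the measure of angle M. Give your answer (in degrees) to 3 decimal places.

By the law of cosines, cos M = (LM² + MK² − KL²) / (2·LM·MK) ≈ 0.92086, so ∠M ≈ 22.95°.

∠M ≈ 22.948°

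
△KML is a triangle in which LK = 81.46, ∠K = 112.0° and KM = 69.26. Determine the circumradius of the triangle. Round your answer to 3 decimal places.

R ≈ 67.483

By the law of cosines, ML² = LK² + KM² − 2·LK·KM·cos K = 15660, so ML ≈ 125.14.
Area = ½·LK·KM·sin K ≈ 2615.5.
Circumradius = ML/(2 sin K) ≈ 67.483.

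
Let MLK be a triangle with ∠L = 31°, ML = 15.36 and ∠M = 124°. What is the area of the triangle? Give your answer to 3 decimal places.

119.184

The third angle is ∠K = 180° − ∠M − ∠L = 25.00°.
Law of sines: LK = ML·sin M/sin K ≈ 30.131.
Law of sines: KM = ML·sin L/sin K ≈ 18.719.
Area = ½·ML·LK·sin L ≈ 119.18.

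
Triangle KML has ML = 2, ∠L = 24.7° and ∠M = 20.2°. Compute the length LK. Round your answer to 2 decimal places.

0.98

The third angle is ∠K = 180° − ∠M − ∠L = 135.10°.
Law of sines: LK = ML·sin M/sin K ≈ 0.97836.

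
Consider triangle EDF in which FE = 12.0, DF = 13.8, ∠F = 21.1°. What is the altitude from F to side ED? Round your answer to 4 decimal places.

11.8182

By the law of cosines, ED² = DF² + FE² − 2·DF·FE·cos F = 25.446, so ED ≈ 5.0444.
Area = ½·DF·FE·sin F ≈ 29.808.
The altitude from F has length 2·area/ED ≈ 11.818.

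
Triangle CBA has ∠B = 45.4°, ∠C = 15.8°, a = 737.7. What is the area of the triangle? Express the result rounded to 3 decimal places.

The third angle is ∠A = 180° − ∠C − ∠B = 118.80°.
Law of sines: c = a·sin C/sin A ≈ 229.21.
Law of sines: b = a·sin B/sin A ≈ 599.4.
Area = ½·a·c·sin B ≈ 60198.

area ≈ 60198.472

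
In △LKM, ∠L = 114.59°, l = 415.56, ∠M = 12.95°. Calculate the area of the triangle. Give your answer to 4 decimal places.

area ≈ 16873.4194

The third angle is ∠K = 180° − ∠M − ∠L = 52.46°.
Law of sines: k = l·sin K/sin L ≈ 362.37.
Law of sines: m = l·sin M/sin L ≈ 102.42.
Area = ½·l·k·sin M ≈ 16873.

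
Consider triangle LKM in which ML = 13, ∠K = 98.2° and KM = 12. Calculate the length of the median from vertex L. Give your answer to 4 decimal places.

7.4084

Law of sines: sin L = KM·sin K/ML ≈ 0.91364.
Since ML ≥ KM, only the acute value applies: ∠L ≈ 66.01°.
Then ∠M = 180° − ∠K − ∠L ≈ 15.79°.
Law of sines gives LK = ML·sin M/sin K ≈ 3.5733.
Median from L: ½√(2·ML² + 2·LK² − KM²) ≈ 7.4084.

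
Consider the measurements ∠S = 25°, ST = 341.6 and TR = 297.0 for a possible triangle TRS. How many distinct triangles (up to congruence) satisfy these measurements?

ST·sin S = 341.6·sin(25°) ≈ 144.4.
Since ST sin S < TR < ST (144.4 < 297.0 < 341.6), two triangles exist.

2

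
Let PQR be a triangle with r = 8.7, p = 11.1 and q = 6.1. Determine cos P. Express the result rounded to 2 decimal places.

By the law of cosines, cos P = (q² + r² − p²) / (2·q·r) ≈ -0.09714, so ∠P ≈ 95.57°.

cos P ≈ -0.10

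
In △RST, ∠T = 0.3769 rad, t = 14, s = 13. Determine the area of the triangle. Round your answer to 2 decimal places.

Law of sines: sin S = s·sin T/t ≈ 0.34175.
Since t ≥ s, only the acute value applies: ∠S ≈ 0.3488 rad.
Then ∠R = π − ∠T − ∠S ≈ 2.4159 rad.
Law of sines gives r = t·sin R/sin T ≈ 25.245.
Area = ½·t·s·sin R ≈ 60.392.

60.39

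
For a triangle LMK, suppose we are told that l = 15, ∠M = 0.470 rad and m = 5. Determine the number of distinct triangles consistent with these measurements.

l·sin M = 15·sin(0.470 rad) ≈ 6.793.
Since m = 5 < 6.793 = l sin M, no triangle exists.

0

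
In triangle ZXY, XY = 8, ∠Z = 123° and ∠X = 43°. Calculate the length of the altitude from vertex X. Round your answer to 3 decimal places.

h_X ≈ 1.935

The third angle is ∠Y = 180° − ∠Z − ∠X = 14.00°.
Law of sines: YZ = XY·sin X/sin Z ≈ 6.5055.
Law of sines: ZX = XY·sin Y/sin Z ≈ 2.3077.
Area = ½·XY·YZ·sin Y ≈ 6.2953.
The altitude from X has length 2·area/YZ ≈ 1.9354.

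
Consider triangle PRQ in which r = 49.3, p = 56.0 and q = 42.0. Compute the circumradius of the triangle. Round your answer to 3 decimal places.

28.962

By the law of cosines, cos P = (r² + q² − p²) / (2·r·q) ≈ 0.25560, so ∠P ≈ 75.19°.
Circumradius = p/(2 sin P) ≈ 28.962.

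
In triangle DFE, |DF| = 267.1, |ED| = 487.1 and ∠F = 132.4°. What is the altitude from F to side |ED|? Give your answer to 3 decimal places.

107.417

Law of sines: sin E = |DF|·sin F/|ED| ≈ 0.40493.
Since |ED| ≥ |DF|, only the acute value applies: ∠E ≈ 23.89°.
Then ∠D = 180° − ∠F − ∠E ≈ 23.71°.
Law of sines gives |FE| = |ED|·sin D/sin F ≈ 265.27.
Area = ½·|ED|·|DF|·sin D ≈ 26161.
The altitude from F has length 2·area/|ED| ≈ 107.42.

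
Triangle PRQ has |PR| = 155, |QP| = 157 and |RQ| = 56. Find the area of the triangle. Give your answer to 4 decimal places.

Semiperimeter s = (56 + 157 + 155)/2 = 184.
Heron's formula: area = √(184·128·27·29) ≈ 4294.3.

area ≈ 4294.3237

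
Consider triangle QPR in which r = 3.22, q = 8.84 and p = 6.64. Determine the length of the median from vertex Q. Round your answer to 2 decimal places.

m_Q ≈ 2.77

Median from Q: ½√(2·p² + 2·r² − q²) ≈ 2.7736.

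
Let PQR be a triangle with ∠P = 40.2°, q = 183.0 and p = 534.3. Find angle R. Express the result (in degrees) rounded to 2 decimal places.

127.03

Law of sines: sin Q = q·sin P/p ≈ 0.22107.
Since p ≥ q, only the acute value applies: ∠Q ≈ 12.77°.
Then ∠R = 180° − ∠P − ∠Q ≈ 127.03°.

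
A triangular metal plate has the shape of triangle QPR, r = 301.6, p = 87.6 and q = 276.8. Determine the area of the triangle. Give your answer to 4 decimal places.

Semiperimeter s = (276.8 + 87.6 + 301.6)/2 = 333.
Heron's formula: area = √(333·56.2·245.4·31.4) ≈ 12009.

12008.6000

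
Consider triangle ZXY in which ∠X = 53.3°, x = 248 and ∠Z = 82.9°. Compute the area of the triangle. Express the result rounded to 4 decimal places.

The third angle is ∠Y = 180° − ∠Z − ∠X = 43.80°.
Law of sines: z = x·sin Z/sin X ≈ 306.94.
Law of sines: y = x·sin Y/sin X ≈ 214.09.
Area = ½·x·z·sin Y ≈ 26343.

26343.4964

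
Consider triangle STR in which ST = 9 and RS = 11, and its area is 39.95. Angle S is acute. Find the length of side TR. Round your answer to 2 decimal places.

From area = ½·RS·ST·sin S, we get sin S = 2·area/(RS·ST) ≈ 0.80707.
Taking the acute solution, ∠S ≈ 53.81°.
Law of cosines then gives TR ≈ 9.2244.

9.22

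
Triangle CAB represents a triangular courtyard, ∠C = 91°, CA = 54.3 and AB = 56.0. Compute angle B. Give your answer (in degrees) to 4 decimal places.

Law of sines: sin B = CA·sin C/AB ≈ 0.96950.
Since AB ≥ CA, only the acute value applies: ∠B ≈ 75.81°.
Then ∠A = 180° − ∠C − ∠B ≈ 13.19°.

∠B ≈ 75.8116°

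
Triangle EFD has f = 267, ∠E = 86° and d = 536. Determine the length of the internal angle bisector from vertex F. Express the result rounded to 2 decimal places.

By the law of cosines, e² = f² + d² − 2·f·d·cos E = 3.3862e+05, so e ≈ 581.91.
Law of cosines again: cos F = (d² + e² − f²)/(2·d·e) ≈ 0.88910, so ∠F ≈ 27.24°.
The bisector from F has length 2·d·e·cos(∠F/2)/(d+e) ≈ 542.32.

542.32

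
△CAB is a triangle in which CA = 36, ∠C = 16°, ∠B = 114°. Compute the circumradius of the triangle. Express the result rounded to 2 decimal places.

The third angle is ∠A = 180° − ∠B − ∠C = 50.00°.
Law of sines: AB = CA·sin C/sin B ≈ 10.862.
Law of sines: BC = CA·sin A/sin B ≈ 30.187.
Circumradius = CA/(2 sin B) ≈ 19.703.

19.70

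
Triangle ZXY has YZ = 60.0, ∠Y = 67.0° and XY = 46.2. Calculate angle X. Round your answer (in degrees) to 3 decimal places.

67.607

By the law of cosines, ZX² = XY² + YZ² − 2·XY·YZ·cos Y = 3568.2, so ZX ≈ 59.735.
Law of cosines again: cos X = (ZX² + XY² − YZ²)/(2·ZX·XY) ≈ 0.38095, so ∠X ≈ 67.61°.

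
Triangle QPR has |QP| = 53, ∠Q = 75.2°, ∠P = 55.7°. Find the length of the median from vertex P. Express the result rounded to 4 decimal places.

m_P ≈ 53.5127

The third angle is ∠R = 180° − ∠Q − ∠P = 49.10°.
Law of sines: |PR| = |QP|·sin Q/sin R ≈ 67.793.
Law of sines: |RQ| = |QP|·sin P/sin R ≈ 57.926.
Median from P: ½√(2·|QP|² + 2·|PR|² − |RQ|²) ≈ 53.513.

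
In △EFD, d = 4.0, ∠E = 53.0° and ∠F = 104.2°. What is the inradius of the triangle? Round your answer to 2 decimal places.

The third angle is ∠D = 180° − ∠E − ∠F = 22.80°.
Law of sines: e = d·sin E/sin D ≈ 8.2436.
Law of sines: f = d·sin F/sin D ≈ 10.007.
Area = ½·d·e·sin F ≈ 15.984.
Semiperimeter s = (8.2436+10.007+4)/2 = 11.125.
Inradius = area/s = 15.984/11.125 ≈ 1.4367.

r ≈ 1.44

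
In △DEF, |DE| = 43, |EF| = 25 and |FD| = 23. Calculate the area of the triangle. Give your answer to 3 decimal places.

area ≈ 229.057

Semiperimeter s = (25 + 23 + 43)/2 = 45.5.
Heron's formula: area = √(45.5·20.5·22.5·2.5) ≈ 229.06.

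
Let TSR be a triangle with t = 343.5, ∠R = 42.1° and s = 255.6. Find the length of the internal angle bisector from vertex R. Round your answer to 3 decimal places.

273.542

By the law of cosines, r² = t² + s² − 2·t·s·cos R = 53035, so r ≈ 230.29.
The bisector from R has length 2·t·s·cos(∠R/2)/(t+s) ≈ 273.54.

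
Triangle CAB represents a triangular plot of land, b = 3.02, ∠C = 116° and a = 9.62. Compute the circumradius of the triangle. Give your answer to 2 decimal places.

R ≈ 6.27

By the law of cosines, c² = a² + b² − 2·a·b·cos C = 127.14, so c ≈ 11.275.
Area = ½·a·b·sin C ≈ 13.056.
Circumradius = c/(2 sin C) ≈ 6.2726.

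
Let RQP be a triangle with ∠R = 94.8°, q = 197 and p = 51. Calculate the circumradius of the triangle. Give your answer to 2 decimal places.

By the law of cosines, r² = q² + p² − 2·q·p·cos R = 43091, so r ≈ 207.58.
Area = ½·q·p·sin R ≈ 5005.9.
Circumradius = r/(2 sin R) ≈ 104.16.

104.16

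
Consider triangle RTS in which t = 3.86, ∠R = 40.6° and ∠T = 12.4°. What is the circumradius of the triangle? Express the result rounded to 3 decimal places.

The third angle is ∠S = 180° − ∠R − ∠T = 127.00°.
Law of sines: r = t·sin R/sin T ≈ 11.698.
Law of sines: s = t·sin S/sin T ≈ 14.356.
Circumradius = t/(2 sin T) ≈ 8.9878.

8.988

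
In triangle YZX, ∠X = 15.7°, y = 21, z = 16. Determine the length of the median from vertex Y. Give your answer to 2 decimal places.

By the law of cosines, x² = y² + z² − 2·y·z·cos X = 50.071, so x ≈ 7.0761.
Median from Y: ½√(2·z² + 2·x² − y²) ≈ 6.5411.

m_Y ≈ 6.54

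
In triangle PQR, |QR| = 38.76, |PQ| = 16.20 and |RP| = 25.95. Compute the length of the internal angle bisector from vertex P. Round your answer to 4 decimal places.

By the law of cosines, cos P = (|RP|² + |PQ|² − |QR|²) / (2·|RP|·|PQ|) ≈ -0.67377, so ∠P ≈ 132.36°.
The bisector from P has length 2·|RP|·|PQ|·cos(∠P/2)/(|RP|+|PQ|) ≈ 8.0562.

t_P ≈ 8.0562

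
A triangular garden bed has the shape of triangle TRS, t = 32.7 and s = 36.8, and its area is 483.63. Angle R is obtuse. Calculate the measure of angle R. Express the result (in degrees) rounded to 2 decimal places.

From area = ½·s·t·sin R, we get sin R = 2·area/(s·t) ≈ 0.80380.
Taking the obtuse solution, ∠R ≈ 126.51°.

126.51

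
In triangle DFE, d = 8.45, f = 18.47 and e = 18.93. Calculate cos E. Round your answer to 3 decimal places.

By the law of cosines, cos E = (d² + f² − e²) / (2·d·f) ≈ 0.17363, so ∠E ≈ 80.00°.

cos E ≈ 0.174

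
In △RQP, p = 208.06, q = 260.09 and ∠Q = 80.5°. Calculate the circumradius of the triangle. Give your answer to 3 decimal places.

Law of sines: sin P = p·sin Q/q ≈ 0.78898.
Since q ≥ p, only the acute value applies: ∠P ≈ 52.09°.
Then ∠R = 180° − ∠Q − ∠P ≈ 47.41°.
Law of sines gives r = q·sin R/sin Q ≈ 194.14.
Circumradius = q/(2 sin Q) ≈ 131.85.

131.853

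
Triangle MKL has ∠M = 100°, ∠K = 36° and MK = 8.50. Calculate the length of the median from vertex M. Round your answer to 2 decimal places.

The third angle is ∠L = 180° − ∠M − ∠K = 44.00°.
Law of sines: KL = MK·sin M/sin L ≈ 12.05.
Law of sines: LM = MK·sin K/sin L ≈ 7.1923.
Median from M: ½√(2·LM² + 2·MK² − KL²) ≈ 5.0682.

m_M ≈ 5.07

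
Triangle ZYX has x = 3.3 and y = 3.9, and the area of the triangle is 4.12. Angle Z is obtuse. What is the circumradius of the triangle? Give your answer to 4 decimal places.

R ≈ 5.2893

From area = ½·y·x·sin Z, we get sin Z = 2·area/(y·x) ≈ 0.64025.
Taking the obtuse solution, ∠Z ≈ 140.19°.
Law of cosines then gives z ≈ 6.7729.
Circumradius = z/(2 sin Z) ≈ 5.2893.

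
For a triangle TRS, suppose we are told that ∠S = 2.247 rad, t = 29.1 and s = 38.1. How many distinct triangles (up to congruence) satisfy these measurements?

1

t·sin S = 29.1·sin(2.247 rad) ≈ 22.7.
Since ∠S is not acute, a triangle exists only if s > t; here s > t, so there is exactly one triangle.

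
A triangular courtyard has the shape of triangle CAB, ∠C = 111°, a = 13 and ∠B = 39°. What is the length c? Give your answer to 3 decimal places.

The third angle is ∠A = 180° − ∠B − ∠C = 30.00°.
Law of sines: c = a·sin C/sin A ≈ 24.273.

24.273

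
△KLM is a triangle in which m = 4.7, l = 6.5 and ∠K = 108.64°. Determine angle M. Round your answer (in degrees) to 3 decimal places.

29.097

By the law of cosines, k² = l² + m² − 2·l·m·cos K = 83.869, so k ≈ 9.158.
Law of cosines again: cos M = (k² + l² − m²)/(2·k·l) ≈ 0.87380, so ∠M ≈ 29.10°.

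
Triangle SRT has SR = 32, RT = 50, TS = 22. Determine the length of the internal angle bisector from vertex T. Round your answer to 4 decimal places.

By the law of cosines, cos T = (RT² + TS² − SR²) / (2·RT·TS) ≈ 0.89091, so ∠T ≈ 0.471 rad.
The bisector from T has length 2·RT·TS·cos(∠T/2)/(RT+TS) ≈ 29.711.

29.7105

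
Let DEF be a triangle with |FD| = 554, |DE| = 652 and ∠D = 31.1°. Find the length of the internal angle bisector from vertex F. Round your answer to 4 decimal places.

294.3345

By the law of cosines, |EF|² = |FD|² + |DE|² − 2·|FD|·|DE|·cos D = 1.1344e+05, so |EF| ≈ 336.81.
Law of cosines again: cos F = (|EF|² + |FD|² − |DE|²)/(2·|EF|·|FD|) ≈ -0.01273, so ∠F ≈ 90.73°.
The bisector from F has length 2·|EF|·|FD|·cos(∠F/2)/(|EF|+|FD|) ≈ 294.33.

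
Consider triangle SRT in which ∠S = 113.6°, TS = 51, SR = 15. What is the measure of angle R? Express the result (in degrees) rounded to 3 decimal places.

By the law of cosines, RT² = TS² + SR² − 2·TS·SR·cos S = 3438.5, so RT ≈ 58.639.
Law of cosines again: cos R = (SR² + RT² − TS²)/(2·SR·RT) ≈ 0.60400, so ∠R ≈ 52.84°.

∠R ≈ 52.843°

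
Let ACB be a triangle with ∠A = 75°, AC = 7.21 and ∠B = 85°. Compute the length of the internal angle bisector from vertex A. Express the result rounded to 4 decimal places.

t_A ≈ 2.9239

The third angle is ∠C = 180° − ∠B − ∠A = 20.00°.
Law of sines: CB = AC·sin A/sin B ≈ 6.9909.
Law of sines: BA = AC·sin C/sin B ≈ 2.4754.
The bisector from A has length 2·BA·AC·cos(∠A/2)/(BA+AC) ≈ 2.9239.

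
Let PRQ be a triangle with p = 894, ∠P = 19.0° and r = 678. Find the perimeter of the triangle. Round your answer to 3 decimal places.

3079.383

Law of sines: sin R = r·sin P/p ≈ 0.24691.
Since p ≥ r, only the acute value applies: ∠R ≈ 14.29°.
Then ∠Q = 180° − ∠P − ∠R ≈ 146.71°.
Law of sines gives q = p·sin Q/sin P ≈ 1507.4.
Semiperimeter s = (894+678+1507.4)/2 = 1539.7.
Perimeter = 894 + 678 + 1507.4 = 3079.4.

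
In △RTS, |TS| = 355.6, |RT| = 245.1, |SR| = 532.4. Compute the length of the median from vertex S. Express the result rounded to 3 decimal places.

m_S ≈ 435.812

Median from S: ½√(2·|TS|² + 2·|SR|² − |RT|²) ≈ 435.81.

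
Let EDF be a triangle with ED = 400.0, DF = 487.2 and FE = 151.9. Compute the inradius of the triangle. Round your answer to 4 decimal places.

52.3137

Semiperimeter s = (487.2 + 151.9 + 400)/2 = 519.55.
Heron's formula: area = √(519.55·32.35·367.65·119.55) ≈ 27180.
Inradius = area/s = 27180/519.55 ≈ 52.314.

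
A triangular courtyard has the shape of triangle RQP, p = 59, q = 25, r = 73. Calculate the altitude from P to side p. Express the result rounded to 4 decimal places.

Semiperimeter s = (73 + 25 + 59)/2 = 78.5.
Heron's formula: area = √(78.5·5.5·53.5·19.5) ≈ 671.14.
The altitude from P has length 2·area/p ≈ 22.75.

h_P ≈ 22.7504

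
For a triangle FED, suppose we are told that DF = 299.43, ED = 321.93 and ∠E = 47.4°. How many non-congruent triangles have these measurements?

ED·sin E = 321.93·sin(47.4°) ≈ 237.
Since ED sin E < DF < ED (237 < 299.43 < 321.93), two triangles exist.

2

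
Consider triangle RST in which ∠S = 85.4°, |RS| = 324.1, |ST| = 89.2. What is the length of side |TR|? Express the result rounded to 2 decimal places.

329.18

By the law of cosines, |TR|² = |RS|² + |ST|² − 2·|RS|·|ST|·cos S = 1.0836e+05, so |TR| ≈ 329.18.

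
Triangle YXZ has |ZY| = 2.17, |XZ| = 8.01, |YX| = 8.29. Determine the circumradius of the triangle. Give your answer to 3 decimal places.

R ≈ 4.145

By the law of cosines, cos Y = (|ZY|² + |YX|² − |XZ|²) / (2·|ZY|·|YX|) ≈ 0.25773, so ∠Y ≈ 75.06°.
Circumradius = |XZ|/(2 sin Y) ≈ 4.145.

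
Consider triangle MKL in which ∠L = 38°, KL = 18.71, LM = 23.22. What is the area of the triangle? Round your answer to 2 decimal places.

Area = ½·KL·LM·sin L ≈ 133.74.

133.74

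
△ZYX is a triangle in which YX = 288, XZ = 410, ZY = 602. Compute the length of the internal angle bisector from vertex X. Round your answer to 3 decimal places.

By the law of cosines, cos X = (YX² + XZ² − ZY²) / (2·YX·XZ) ≈ -0.47154, so ∠X ≈ 118.13°.
The bisector from X has length 2·YX·XZ·cos(∠X/2)/(YX+XZ) ≈ 173.92.

173.916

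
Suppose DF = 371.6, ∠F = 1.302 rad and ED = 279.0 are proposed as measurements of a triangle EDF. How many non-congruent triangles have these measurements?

DF·sin F = 371.6·sin(1.302 rad) ≈ 358.3.
Since ED = 279.0 < 358.3 = DF sin F, no triangle exists.

0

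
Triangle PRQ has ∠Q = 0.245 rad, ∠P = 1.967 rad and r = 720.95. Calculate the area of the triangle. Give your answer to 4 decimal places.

area ≈ 72566.8304

The third angle is ∠R = π − ∠Q − ∠P = 0.930 rad.
Law of sines: p = r·sin P/sin R ≈ 829.95.
Law of sines: q = r·sin Q/sin R ≈ 218.21.
Area = ½·r·p·sin Q ≈ 72567.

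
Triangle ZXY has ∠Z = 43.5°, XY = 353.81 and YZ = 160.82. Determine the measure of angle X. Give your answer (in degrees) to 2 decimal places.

Law of sines: sin X = YZ·sin Z/XY ≈ 0.31288.
Since XY ≥ YZ, only the acute value applies: ∠X ≈ 18.23°.
Then ∠Y = 180° − ∠Z − ∠X ≈ 118.27°.

18.23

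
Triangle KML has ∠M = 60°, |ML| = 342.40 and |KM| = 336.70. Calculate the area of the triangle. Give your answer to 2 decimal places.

Area = ½·|KM|·|ML|·sin M ≈ 49920.

49920.34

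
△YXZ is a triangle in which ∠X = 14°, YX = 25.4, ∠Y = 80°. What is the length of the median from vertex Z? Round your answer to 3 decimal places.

m_Z ≈ 13.117

The third angle is ∠Z = 180° − ∠Y − ∠X = 86.00°.
Law of sines: XZ = YX·sin Y/sin Z ≈ 25.075.
Law of sines: ZY = YX·sin X/sin Z ≈ 6.1598.
Median from Z: ½√(2·XZ² + 2·ZY² − YX²) ≈ 13.117.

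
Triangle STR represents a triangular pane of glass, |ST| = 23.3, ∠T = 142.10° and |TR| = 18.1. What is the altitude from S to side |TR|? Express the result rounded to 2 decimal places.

By the law of cosines, |RS|² = |ST|² + |TR|² − 2·|ST|·|TR|·cos T = 1536.1, so |RS| ≈ 39.193.
Area = ½·|ST|·|TR|·sin T ≈ 129.53.
The altitude from S has length 2·area/|TR| ≈ 14.313.

h_S ≈ 14.31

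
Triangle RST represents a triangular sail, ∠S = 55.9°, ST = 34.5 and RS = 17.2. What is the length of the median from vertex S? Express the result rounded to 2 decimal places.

By the law of cosines, TR² = RS² + ST² − 2·RS·ST·cos S = 820.72, so TR ≈ 28.648.
Median from S: ½√(2·RS² + 2·ST² − TR²) ≈ 23.192.

m_S ≈ 23.19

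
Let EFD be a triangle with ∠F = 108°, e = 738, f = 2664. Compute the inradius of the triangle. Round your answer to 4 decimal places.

r ≈ 286.1643

Law of sines: sin E = e·sin F/f ≈ 0.26347.
Since f ≥ e, only the acute value applies: ∠E ≈ 15.28°.
Then ∠D = 180° − ∠F − ∠E ≈ 56.72°.
Law of sines gives d = f·sin D/sin F ≈ 2341.8.
Area = ½·f·e·sin D ≈ 8.2184e+05.
Semiperimeter s = (738+2664+2341.8)/2 = 2871.9.
Inradius = area/s = 8.2184e+05/2871.9 ≈ 286.16.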